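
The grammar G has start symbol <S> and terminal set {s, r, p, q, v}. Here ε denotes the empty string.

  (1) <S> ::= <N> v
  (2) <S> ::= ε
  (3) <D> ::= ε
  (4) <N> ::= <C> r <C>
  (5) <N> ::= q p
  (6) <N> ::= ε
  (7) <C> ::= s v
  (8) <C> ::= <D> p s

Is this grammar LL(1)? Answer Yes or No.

Yes

FIRST(<S>) = {ε, p, q, s, v}
FIRST(<D>) = {ε}
FIRST(<N>) = {ε, p, q, s}
FIRST(<C>) = {p, s}
FOLLOW(<S>) = {$}
FOLLOW(<D>) = {p}
FOLLOW(<N>) = {v}
FOLLOW(<C>) = {r, v}
Each cell of M receives at most one production.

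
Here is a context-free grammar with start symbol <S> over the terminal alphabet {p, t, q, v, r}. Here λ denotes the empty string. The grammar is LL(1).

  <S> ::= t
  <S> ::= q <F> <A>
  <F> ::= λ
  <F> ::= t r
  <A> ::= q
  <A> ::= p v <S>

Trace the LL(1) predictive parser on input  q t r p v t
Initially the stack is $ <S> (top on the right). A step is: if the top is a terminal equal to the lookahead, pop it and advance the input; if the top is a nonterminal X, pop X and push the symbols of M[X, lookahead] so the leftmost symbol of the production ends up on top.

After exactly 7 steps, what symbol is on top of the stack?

step 1: stack=$ <S>  input=q t r p v t $  — expand <S> ::= q <F> <A>
step 2: stack=$ <A> <F> q  input=q t r p v t $  — match q
step 3: stack=$ <A> <F>  input=t r p v t $  — expand <F> ::= t r
step 4: stack=$ <A> r t  input=t r p v t $  — match t
step 5: stack=$ <A> r  input=r p v t $  — match r
step 6: stack=$ <A>  input=p v t $  — expand <A> ::= p v <S>
step 7: stack=$ <S> v p  input=p v t $  — match p
Stack after step 7: $ <S> v (top = v).

v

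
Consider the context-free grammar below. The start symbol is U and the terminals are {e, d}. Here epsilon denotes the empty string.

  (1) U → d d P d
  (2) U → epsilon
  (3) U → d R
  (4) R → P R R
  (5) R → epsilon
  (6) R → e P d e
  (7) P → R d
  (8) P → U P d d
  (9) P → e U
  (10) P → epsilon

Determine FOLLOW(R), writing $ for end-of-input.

{$, d, e}

FIRST(U): from U→d d P d we get {d}; from U→epsilon we get {epsilon}; from U→d R we get {d}. So FIRST(U) = {epsilon, d}.
FIRST(R): from R→P R R we get {epsilon, d, e}; from R→epsilon we get {epsilon}; from R→e P d e we get {e}. So FIRST(R) = {epsilon, d, e}.
FIRST(P): from P→R d we get {d, e}; from P→U P d d we get {d, e}; from P→e U we get {e}; from P→epsilon we get {epsilon}. So FIRST(P) = {epsilon, d, e}.
FOLLOW(U) includes $ since U is the start symbol.
FOLLOW(U): in P→U P d d, U is followed by P d d with FIRST {d, e}; in P→e U, the suffix after U is empty, so FOLLOW(U) ⊇ FOLLOW(P) = {$, d, e}. Thus FOLLOW(U) = {$, d, e}.
FOLLOW(R): in U→d R, the suffix after R is empty, so FOLLOW(R) ⊇ FOLLOW(U) = {$, d, e}; in R→P R R (occurrence 1), R is followed by R with FIRST {epsilon, d, e}; in R→P R R (occurrence 1), the suffix after R is nullable (adds nothing new); in R→P R R (occurrence 2), the suffix after R is empty (adds nothing new); in P→R d, R is followed by d with FIRST {d}. Thus FOLLOW(R) = {$, d, e}.
FOLLOW(P): in U→d d P d, P is followed by d with FIRST {d}; in R→P R R, P is followed by R R with FIRST {epsilon, d, e}; in R→P R R, the suffix after P is nullable, so FOLLOW(P) ⊇ FOLLOW(R) = {$, d, e}; in R→e P d e, P is followed by d e with FIRST {d}; in P→U P d d, P is followed by d d with FIRST {d}. Thus FOLLOW(P) = {$, d, e}.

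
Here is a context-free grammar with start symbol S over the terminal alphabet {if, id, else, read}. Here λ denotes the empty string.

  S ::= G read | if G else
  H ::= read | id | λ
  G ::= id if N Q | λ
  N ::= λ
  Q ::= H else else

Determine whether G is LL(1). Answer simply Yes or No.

FIRST(S) = {id, if, read}
FIRST(H) = {λ, id, read}
FIRST(G) = {λ, id}
FIRST(N) = {λ}
FIRST(Q) = {else, id, read}
FOLLOW(S) = {$}
FOLLOW(H) = {else}
FOLLOW(G) = {else, read}
FOLLOW(N) = {else, id, read}
FOLLOW(Q) = {else, read}
Each cell of M receives at most one production.

Yes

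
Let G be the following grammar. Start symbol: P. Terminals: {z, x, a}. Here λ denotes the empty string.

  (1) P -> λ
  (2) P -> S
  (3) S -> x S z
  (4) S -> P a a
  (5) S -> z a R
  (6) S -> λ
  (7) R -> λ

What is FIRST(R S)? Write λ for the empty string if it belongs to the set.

{λ, a, x, z}

FIRST(R): from R->λ we get {λ}. So FIRST(R) = {λ}.
FIRST(P): from P->λ we get {λ}; from P->S we get {λ, a, x, z}. So FIRST(P) = {λ, a, x, z}.
FIRST(S): from S->x S z we get {x}; from S->P a a we get {a, x, z}; from S->z a R we get {z}; from S->λ we get {λ}. So FIRST(S) = {λ, a, x, z}.
FIRST(R S): take FIRST of each symbol in turn, carrying on past any symbol whose FIRST contains λ; result {λ, a, x, z}.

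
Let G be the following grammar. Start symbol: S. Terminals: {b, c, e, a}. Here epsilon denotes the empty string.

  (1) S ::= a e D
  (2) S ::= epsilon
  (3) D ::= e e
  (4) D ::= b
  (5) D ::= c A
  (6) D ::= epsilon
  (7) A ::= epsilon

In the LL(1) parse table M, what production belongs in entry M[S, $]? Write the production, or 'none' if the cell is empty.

FIRST(S): from S::=a e D we get {a}; from S::=epsilon we get {epsilon}. So FIRST(S) = {epsilon, a}.
FIRST(D): from D::=e e we get {e}; from D::=b we get {b}; from D::=c A we get {c}; from D::=epsilon we get {epsilon}. So FIRST(D) = {epsilon, b, c, e}.
FIRST(A): from A::=epsilon we get {epsilon}. So FIRST(A) = {epsilon}.
FOLLOW(S) includes $ since S is the start symbol.
FOLLOW(S): S appears on no right-hand side. Thus FOLLOW(S) = {$}.
For S ::= a e D: FIRST(a e D) = {a}, so it goes in M[S, t] for t ∈ {a}.
For S ::= epsilon: FIRST(epsilon) = {epsilon}, so it goes in M[S, t] for t ∈ {}; since epsilon ∈ FIRST, also for every t ∈ FOLLOW(S) = {$}.

S ::= epsilon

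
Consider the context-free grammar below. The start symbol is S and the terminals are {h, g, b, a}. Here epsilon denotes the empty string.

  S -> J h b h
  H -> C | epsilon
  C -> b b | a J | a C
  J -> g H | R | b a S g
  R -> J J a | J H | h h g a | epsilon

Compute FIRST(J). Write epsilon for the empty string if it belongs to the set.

FIRST(C): from C->b b we get {b}; from C->a J we get {a}; from C->a C we get {a}. So FIRST(C) = {a, b}.
FIRST(H): from H->C we get {a, b}; from H->epsilon we get {epsilon}. So FIRST(H) = {epsilon, a, b}.
FIRST(S): from S->J h b h we get {a, b, g, h}. So FIRST(S) = {a, b, g, h}.
FIRST(J): from J->g H we get {g}; from J->R we get {epsilon, a, b, g, h}; from J->b a S g we get {b}. So FIRST(J) = {epsilon, a, b, g, h}.
FIRST(R): from R->J J a we get {a, b, g, h}; from R->J H we get {epsilon, a, b, g, h}; from R->h h g a we get {h}; from R->epsilon we get {epsilon}. So FIRST(R) = {epsilon, a, b, g, h}.

{epsilon, a, b, g, h}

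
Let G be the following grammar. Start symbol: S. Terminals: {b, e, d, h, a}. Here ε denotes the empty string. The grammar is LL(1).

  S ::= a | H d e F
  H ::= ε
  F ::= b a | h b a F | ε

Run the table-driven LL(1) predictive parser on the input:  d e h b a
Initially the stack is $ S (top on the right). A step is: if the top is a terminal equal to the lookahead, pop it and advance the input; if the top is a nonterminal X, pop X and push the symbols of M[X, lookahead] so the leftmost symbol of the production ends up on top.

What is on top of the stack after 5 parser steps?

h

     Stack      Input        Action
  1  $ S        d e h b a $  expand S ::= H d e F
  2  $ F e d H  d e h b a $  expand H ::= ε
  3  $ F e d    d e h b a $  match d
  4  $ F e      e h b a $    match e
  5  $ F        h b a $      expand F ::= h b a F
Stack after step 5: $ F a b h (top = h).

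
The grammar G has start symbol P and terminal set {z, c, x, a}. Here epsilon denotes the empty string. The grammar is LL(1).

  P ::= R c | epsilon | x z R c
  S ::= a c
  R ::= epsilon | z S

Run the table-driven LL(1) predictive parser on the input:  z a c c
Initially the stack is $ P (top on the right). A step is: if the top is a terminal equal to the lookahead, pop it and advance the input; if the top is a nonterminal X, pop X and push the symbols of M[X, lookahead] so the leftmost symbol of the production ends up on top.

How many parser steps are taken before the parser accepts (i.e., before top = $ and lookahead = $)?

7

step 1: stack=$ P  input=z a c c $  — expand P ::= R c
step 2: stack=$ c R  input=z a c c $  — expand R ::= z S
step 3: stack=$ c S z  input=z a c c $  — match z
step 4: stack=$ c S  input=a c c $  — expand S ::= a c
step 5: stack=$ c c a  input=a c c $  — match a
step 6: stack=$ c c  input=c c $  — match c
step 7: stack=$ c  input=c $  — match c
Accept reached after 7 steps.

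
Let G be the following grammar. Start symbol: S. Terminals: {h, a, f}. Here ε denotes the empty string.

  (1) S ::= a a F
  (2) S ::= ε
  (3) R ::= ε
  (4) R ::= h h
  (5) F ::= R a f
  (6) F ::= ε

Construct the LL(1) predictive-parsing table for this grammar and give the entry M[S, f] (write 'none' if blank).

FIRST(S): from S::=a a F we get {a}; from S::=ε we get {ε}. So FIRST(S) = {ε, a}.
FIRST(R): from R::=ε we get {ε}; from R::=h h we get {h}. So FIRST(R) = {ε, h}.
FIRST(F): from F::=R a f we get {a, h}; from F::=ε we get {ε}. So FIRST(F) = {ε, a, h}.
FOLLOW(S) includes $ since S is the start symbol.
FOLLOW(S): S appears on no right-hand side. Thus FOLLOW(S) = {$}.
For S ::= a a F: FIRST(a a F) = {a}, so it goes in M[S, t] for t ∈ {a}.
For S ::= ε: FIRST(ε) = {ε}, so it goes in M[S, t] for t ∈ {}; since ε ∈ FIRST, also for every t ∈ FOLLOW(S) = {$}.
None of these place a production in M[S, f].

none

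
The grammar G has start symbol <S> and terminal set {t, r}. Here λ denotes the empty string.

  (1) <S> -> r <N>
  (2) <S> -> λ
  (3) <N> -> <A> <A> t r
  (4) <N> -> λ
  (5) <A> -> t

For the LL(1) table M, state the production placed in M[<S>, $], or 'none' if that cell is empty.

FIRST(<S>) = {λ, r}
FIRST(<A>) = {t}
FIRST(<N>) = {λ, t}  (via <A> <A> t r)
FOLLOW(<S>) includes $ since <S> is the start symbol.
FOLLOW(<S>): <S> appears on no right-hand side. Thus FOLLOW(<S>) = {$}.
For <S> -> r <N>: FIRST(r <N>) = {r}, so it goes in M[<S>, t] for t ∈ {r}.
For <S> -> λ: FIRST(λ) = {λ}, so it goes in M[<S>, t] for t ∈ {}; since λ ∈ FIRST, also for every t ∈ FOLLOW(<S>) = {$}.

<S> -> λ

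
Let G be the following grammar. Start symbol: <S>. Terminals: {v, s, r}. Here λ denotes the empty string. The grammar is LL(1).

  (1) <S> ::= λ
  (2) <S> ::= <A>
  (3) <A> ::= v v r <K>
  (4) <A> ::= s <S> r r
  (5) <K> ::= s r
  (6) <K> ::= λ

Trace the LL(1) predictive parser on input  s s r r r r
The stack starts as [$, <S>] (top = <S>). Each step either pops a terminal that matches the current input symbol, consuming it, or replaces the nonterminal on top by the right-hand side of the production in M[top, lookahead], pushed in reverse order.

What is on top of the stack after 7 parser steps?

r

step 1: stack=$ <S>  input=s s r r r r $  — expand <S> ::= <A>
step 2: stack=$ <A>  input=s s r r r r $  — expand <A> ::= s <S> r r
step 3: stack=$ r r <S> s  input=s s r r r r $  — match s
step 4: stack=$ r r <S>  input=s r r r r $  — expand <S> ::= <A>
step 5: stack=$ r r <A>  input=s r r r r $  — expand <A> ::= s <S> r r
step 6: stack=$ r r r r <S> s  input=s r r r r $  — match s
step 7: stack=$ r r r r <S>  input=r r r r $  — expand <S> ::= λ
Stack after step 7: $ r r r r (top = r).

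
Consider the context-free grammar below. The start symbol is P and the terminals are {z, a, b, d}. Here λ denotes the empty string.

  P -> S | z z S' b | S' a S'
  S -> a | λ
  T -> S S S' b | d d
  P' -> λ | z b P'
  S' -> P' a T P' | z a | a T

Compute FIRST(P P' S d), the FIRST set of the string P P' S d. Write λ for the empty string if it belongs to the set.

FIRST(S): from S->a we get {a}; from S->λ we get {λ}. So FIRST(S) = {λ, a}.
FIRST(P'): from P'->λ we get {λ}; from P'->z b P' we get {z}. So FIRST(P') = {λ, z}.
FIRST(S'): from S'->P' a T P' we get {a, z}; from S'->z a we get {z}; from S'->a T we get {a}. So FIRST(S') = {a, z}.
FIRST(P): from P->S we get {λ, a}; from P->z z S' b we get {z}; from P->S' a S' we get {a, z}. So FIRST(P) = {λ, a, z}.
FIRST(T): from T->S S S' b we get {a, z}; from T->d d we get {d}. So FIRST(T) = {a, d, z}.
FIRST(P P' S d): take FIRST of each symbol in turn, carrying on past any symbol whose FIRST contains λ; result {a, d, z}.

{a, d, z}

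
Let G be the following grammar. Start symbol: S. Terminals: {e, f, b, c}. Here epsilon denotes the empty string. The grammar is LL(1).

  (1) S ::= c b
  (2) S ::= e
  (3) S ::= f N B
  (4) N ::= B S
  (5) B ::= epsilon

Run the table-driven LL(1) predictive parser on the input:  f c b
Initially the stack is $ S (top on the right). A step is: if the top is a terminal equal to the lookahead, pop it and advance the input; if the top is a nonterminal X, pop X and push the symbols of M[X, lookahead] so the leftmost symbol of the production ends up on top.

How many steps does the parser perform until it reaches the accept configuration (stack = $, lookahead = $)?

8

step 1: stack=$ S  input=f c b $  — expand S ::= f N B
step 2: stack=$ B N f  input=f c b $  — match f
step 3: stack=$ B N  input=c b $  — expand N ::= B S
step 4: stack=$ B S B  input=c b $  — expand B ::= epsilon
step 5: stack=$ B S  input=c b $  — expand S ::= c b
step 6: stack=$ B b c  input=c b $  — match c
step 7: stack=$ B b  input=b $  — match b
step 8: stack=$ B  input=$  — expand B ::= epsilon
Accept reached after 8 steps.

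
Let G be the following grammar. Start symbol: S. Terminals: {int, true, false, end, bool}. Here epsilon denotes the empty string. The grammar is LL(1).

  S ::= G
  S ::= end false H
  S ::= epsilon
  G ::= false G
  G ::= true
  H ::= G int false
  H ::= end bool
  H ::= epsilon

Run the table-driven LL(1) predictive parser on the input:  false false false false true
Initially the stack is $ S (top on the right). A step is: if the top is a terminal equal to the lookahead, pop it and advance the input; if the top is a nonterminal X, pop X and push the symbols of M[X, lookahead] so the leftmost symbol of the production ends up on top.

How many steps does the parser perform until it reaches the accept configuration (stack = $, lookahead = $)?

step 1: stack=$ S  input=false false false false true $  — expand S ::= G
step 2: stack=$ G  input=false false false false true $  — expand G ::= false G
step 3: stack=$ G false  input=false false false false true $  — match false
step 4: stack=$ G  input=false false false true $  — expand G ::= false G
step 5: stack=$ G false  input=false false false true $  — match false
step 6: stack=$ G  input=false false true $  — expand G ::= false G
step 7: stack=$ G false  input=false false true $  — match false
step 8: stack=$ G  input=false true $  — expand G ::= false G
step 9: stack=$ G false  input=false true $  — match false
step 10: stack=$ G  input=true $  — expand G ::= true
step 11: stack=$ true  input=true $  — match true
Accept reached after 11 steps.

11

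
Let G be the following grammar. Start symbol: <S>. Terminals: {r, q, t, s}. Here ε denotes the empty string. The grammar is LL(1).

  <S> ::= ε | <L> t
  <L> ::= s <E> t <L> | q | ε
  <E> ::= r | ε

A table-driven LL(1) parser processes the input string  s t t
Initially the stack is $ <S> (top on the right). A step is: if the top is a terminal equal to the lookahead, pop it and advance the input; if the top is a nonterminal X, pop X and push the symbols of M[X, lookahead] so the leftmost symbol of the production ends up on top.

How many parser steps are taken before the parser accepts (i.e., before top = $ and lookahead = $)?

7

step 1: stack=$ <S>  input=s t t $  — expand <S> ::= <L> t
step 2: stack=$ t <L>  input=s t t $  — expand <L> ::= s <E> t <L>
step 3: stack=$ t <L> t <E> s  input=s t t $  — match s
step 4: stack=$ t <L> t <E>  input=t t $  — expand <E> ::= ε
step 5: stack=$ t <L> t  input=t t $  — match t
step 6: stack=$ t <L>  input=t $  — expand <L> ::= ε
step 7: stack=$ t  input=t $  — match t
Accept reached after 7 steps.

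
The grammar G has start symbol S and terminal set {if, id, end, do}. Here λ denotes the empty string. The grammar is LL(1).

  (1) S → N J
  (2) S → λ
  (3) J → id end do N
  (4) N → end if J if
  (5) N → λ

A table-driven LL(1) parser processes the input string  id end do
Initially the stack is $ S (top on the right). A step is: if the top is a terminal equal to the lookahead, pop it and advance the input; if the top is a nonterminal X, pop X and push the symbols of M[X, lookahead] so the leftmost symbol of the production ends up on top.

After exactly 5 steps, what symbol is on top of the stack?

     Stack          Input        Action
  1  $ S            id end do $  expand S → N J
  2  $ J N          id end do $  expand N → λ
  3  $ J            id end do $  expand J → id end do N
  4  $ N do end id  id end do $  match id
  5  $ N do end     end do $     match end
Stack after step 5: $ N do (top = do).

do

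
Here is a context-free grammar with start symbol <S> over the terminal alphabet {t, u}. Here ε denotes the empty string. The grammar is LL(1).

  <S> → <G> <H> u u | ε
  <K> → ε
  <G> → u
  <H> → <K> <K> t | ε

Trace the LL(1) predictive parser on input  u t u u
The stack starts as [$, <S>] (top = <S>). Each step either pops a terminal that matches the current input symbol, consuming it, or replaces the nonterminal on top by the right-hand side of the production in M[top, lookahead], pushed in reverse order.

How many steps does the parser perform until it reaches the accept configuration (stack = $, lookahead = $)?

9

     Stack            Input      Action
  1  $ <S>            u t u u $  expand <S> → <G> <H> u u
  2  $ u u <H> <G>    u t u u $  expand <G> → u
  3  $ u u <H> u      u t u u $  match u
  4  $ u u <H>        t u u $    expand <H> → <K> <K> t
  5  $ u u t <K> <K>  t u u $    expand <K> → ε
  6  $ u u t <K>      t u u $    expand <K> → ε
  7  $ u u t          t u u $    match t
  8  $ u u            u u $      match u
  9  $ u              u $        match u
Accept reached after 9 steps.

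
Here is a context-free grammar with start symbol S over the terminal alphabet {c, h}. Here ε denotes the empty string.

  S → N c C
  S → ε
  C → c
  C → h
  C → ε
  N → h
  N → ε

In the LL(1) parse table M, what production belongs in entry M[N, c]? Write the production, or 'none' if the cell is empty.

N → ε

FIRST(C): from C→c we get {c}; from C→h we get {h}; from C→ε we get {ε}. So FIRST(C) = {ε, c, h}.
FIRST(N): from N→h we get {h}; from N→ε we get {ε}. So FIRST(N) = {ε, h}.
FIRST(S): from S→N c C we get {c, h}; from S→ε we get {ε}. So FIRST(S) = {ε, c, h}.
FOLLOW(S) includes $ since S is the start symbol.
FOLLOW(N): in S→N c C, N is followed by c C with FIRST {c}. Thus FOLLOW(N) = {c}.
For N → h: FIRST(h) = {h}, so it goes in M[N, t] for t ∈ {h}.
For N → ε: FIRST(ε) = {ε}, so it goes in M[N, t] for t ∈ {}; since ε ∈ FIRST, also for every t ∈ FOLLOW(N) = {c}.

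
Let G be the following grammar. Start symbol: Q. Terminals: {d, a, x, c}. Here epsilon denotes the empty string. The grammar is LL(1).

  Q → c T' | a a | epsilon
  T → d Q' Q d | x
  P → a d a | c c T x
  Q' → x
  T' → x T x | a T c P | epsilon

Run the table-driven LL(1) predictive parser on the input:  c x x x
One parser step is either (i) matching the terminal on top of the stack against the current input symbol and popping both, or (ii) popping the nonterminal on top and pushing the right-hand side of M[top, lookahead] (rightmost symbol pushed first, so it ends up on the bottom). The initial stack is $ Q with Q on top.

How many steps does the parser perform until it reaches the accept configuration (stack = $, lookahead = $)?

7

     Stack    Input      Action
  1  $ Q      c x x x $  expand Q → c T'
  2  $ T' c   c x x x $  match c
  3  $ T'     x x x $    expand T' → x T x
  4  $ x T x  x x x $    match x
  5  $ x T    x x $      expand T → x
  6  $ x x    x x $      match x
  7  $ x      x $        match x
Accept reached after 7 steps.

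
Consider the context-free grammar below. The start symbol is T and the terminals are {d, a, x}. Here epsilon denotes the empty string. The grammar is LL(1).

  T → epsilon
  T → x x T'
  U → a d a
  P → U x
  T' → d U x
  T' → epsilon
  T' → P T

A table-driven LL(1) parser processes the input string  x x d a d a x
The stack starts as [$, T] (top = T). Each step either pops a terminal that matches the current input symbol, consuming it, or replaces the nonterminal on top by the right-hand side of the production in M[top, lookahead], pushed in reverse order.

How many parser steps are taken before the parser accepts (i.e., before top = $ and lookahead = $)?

      Stack      Input            Action
   1  $ T        x x d a d a x $  expand T → x x T'
   2  $ T' x x   x x d a d a x $  match x
   3  $ T' x     x d a d a x $    match x
   4  $ T'       d a d a x $      expand T' → d U x
   5  $ x U d    d a d a x $      match d
   6  $ x U      a d a x $        expand U → a d a
   7  $ x a d a  a d a x $        match a
   8  $ x a d    d a x $          match d
   9  $ x a      a x $            match a
  10  $ x        x $              match x
Accept reached after 10 steps.

10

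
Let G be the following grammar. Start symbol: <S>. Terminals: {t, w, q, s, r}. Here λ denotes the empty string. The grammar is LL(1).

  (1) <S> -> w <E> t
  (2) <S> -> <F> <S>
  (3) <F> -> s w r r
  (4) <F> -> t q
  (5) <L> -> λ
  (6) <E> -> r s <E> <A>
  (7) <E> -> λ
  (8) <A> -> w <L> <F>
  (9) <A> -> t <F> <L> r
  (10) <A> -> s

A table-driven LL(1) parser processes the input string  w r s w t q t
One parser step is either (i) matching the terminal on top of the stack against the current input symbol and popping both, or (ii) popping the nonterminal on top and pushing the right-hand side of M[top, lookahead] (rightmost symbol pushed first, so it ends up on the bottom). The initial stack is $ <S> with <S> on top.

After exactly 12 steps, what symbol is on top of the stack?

step 1: stack=$ <S>  input=w r s w t q t $  — expand <S> -> w <E> t
step 2: stack=$ t <E> w  input=w r s w t q t $  — match w
step 3: stack=$ t <E>  input=r s w t q t $  — expand <E> -> r s <E> <A>
step 4: stack=$ t <A> <E> s r  input=r s w t q t $  — match r
step 5: stack=$ t <A> <E> s  input=s w t q t $  — match s
step 6: stack=$ t <A> <E>  input=w t q t $  — expand <E> -> λ
step 7: stack=$ t <A>  input=w t q t $  — expand <A> -> w <L> <F>
step 8: stack=$ t <F> <L> w  input=w t q t $  — match w
step 9: stack=$ t <F> <L>  input=t q t $  — expand <L> -> λ
step 10: stack=$ t <F>  input=t q t $  — expand <F> -> t q
step 11: stack=$ t q t  input=t q t $  — match t
step 12: stack=$ t q  input=q t $  — match q
Stack after step 12: $ t (top = t).

t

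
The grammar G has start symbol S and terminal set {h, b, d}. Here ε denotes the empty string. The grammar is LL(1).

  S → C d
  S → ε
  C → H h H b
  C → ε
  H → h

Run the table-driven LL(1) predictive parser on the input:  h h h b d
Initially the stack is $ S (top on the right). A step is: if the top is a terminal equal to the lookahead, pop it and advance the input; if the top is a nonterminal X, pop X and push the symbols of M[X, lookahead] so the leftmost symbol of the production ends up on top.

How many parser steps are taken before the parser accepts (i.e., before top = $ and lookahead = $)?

9

step 1: stack=$ S  input=h h h b d $  — expand S → C d
step 2: stack=$ d C  input=h h h b d $  — expand C → H h H b
step 3: stack=$ d b H h H  input=h h h b d $  — expand H → h
step 4: stack=$ d b H h h  input=h h h b d $  — match h
step 5: stack=$ d b H h  input=h h b d $  — match h
step 6: stack=$ d b H  input=h b d $  — expand H → h
step 7: stack=$ d b h  input=h b d $  — match h
step 8: stack=$ d b  input=b d $  — match b
step 9: stack=$ d  input=d $  — match d
Accept reached after 9 steps.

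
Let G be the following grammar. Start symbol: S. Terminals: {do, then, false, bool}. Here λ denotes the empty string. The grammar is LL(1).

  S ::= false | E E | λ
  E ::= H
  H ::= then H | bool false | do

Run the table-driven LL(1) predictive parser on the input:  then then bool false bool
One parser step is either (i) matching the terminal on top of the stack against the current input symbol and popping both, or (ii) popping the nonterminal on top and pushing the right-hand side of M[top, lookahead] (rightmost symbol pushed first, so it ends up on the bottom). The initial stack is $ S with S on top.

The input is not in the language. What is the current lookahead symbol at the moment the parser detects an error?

      Stack           Input                        Action
   1  $ S             then then bool false bool $  expand S ::= E E
   2  $ E E           then then bool false bool $  expand E ::= H
   3  $ E H           then then bool false bool $  expand H ::= then H
   4  $ E H then      then then bool false bool $  match then
   5  $ E H           then bool false bool $       expand H ::= then H
   6  $ E H then      then bool false bool $       match then
   7  $ E H           bool false bool $            expand H ::= bool false
   8  $ E false bool  bool false bool $            match bool
   9  $ E false       false bool $                 match false
  10  $ E             bool $                       expand E ::= H
  11  $ H             bool $                       expand H ::= bool false
  12  $ false bool    bool $                       match bool
  13  $ false         $                            error: top is terminal false but lookahead is $

$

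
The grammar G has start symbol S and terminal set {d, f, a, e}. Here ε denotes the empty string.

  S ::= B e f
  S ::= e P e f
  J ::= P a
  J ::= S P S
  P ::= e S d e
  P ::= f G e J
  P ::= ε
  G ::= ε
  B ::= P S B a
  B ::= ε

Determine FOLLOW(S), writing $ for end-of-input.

FIRST(P) = {ε, e, f}
FIRST(G) = {ε}
FIRST(S) = {e, f}  (via B e f)
FIRST(J) = {a, e, f}  (via P a, S P S)
FIRST(B) = {ε, e, f}  (via P S B a)
FOLLOW(S) includes $ since S is the start symbol.
FOLLOW(P): in S::=e P e f, P is followed by e f with FIRST {e}; in J::=P a, P is followed by a with FIRST {a}; in J::=S P S, P is followed by S with FIRST {e, f}; in B::=P S B a, P is followed by S B a with FIRST {e, f}. Thus FOLLOW(P) = {a, e, f}.
FOLLOW(J): in P::=f G e J, the suffix after J is empty, so FOLLOW(J) ⊇ FOLLOW(P) = {a, e, f}. Thus FOLLOW(J) = {a, e, f}.
FOLLOW(S): in J::=S P S (occurrence 1), S is followed by P S with FIRST {e, f}; in J::=S P S (occurrence 2), the suffix after S is empty, so FOLLOW(S) ⊇ FOLLOW(J) = {a, e, f}; in P::=e S d e, S is followed by d e with FIRST {d}; in B::=P S B a, S is followed by B a with FIRST {a, e, f}. Thus FOLLOW(S) = {$, a, d, e, f}.
FOLLOW(G): in P::=f G e J, G is followed by e J with FIRST {e}. Thus FOLLOW(G) = {e}.
FOLLOW(B): in S::=B e f, B is followed by e f with FIRST {e}; in B::=P S B a, B is followed by a with FIRST {a}. Thus FOLLOW(B) = {a, e}.

{$, a, d, e, f}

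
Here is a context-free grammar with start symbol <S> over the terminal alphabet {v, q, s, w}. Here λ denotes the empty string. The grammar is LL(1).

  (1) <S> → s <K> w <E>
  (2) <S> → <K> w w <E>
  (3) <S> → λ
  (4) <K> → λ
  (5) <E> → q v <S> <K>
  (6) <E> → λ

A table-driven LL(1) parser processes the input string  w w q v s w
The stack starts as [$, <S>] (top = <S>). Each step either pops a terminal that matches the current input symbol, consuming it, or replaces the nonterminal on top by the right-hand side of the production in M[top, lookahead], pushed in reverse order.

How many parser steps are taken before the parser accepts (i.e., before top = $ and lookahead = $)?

13

      Stack              Input          Action
   1  $ <S>              w w q v s w $  expand <S> → <K> w w <E>
   2  $ <E> w w <K>      w w q v s w $  expand <K> → λ
   3  $ <E> w w          w w q v s w $  match w
   4  $ <E> w            w q v s w $    match w
   5  $ <E>              q v s w $      expand <E> → q v <S> <K>
   6  $ <K> <S> v q      q v s w $      match q
   7  $ <K> <S> v        v s w $        match v
   8  $ <K> <S>          s w $          expand <S> → s <K> w <E>
   9  $ <K> <E> w <K> s  s w $          match s
  10  $ <K> <E> w <K>    w $            expand <K> → λ
  11  $ <K> <E> w        w $            match w
  12  $ <K> <E>          $              expand <E> → λ
  13  $ <K>              $              expand <K> → λ
Accept reached after 13 steps.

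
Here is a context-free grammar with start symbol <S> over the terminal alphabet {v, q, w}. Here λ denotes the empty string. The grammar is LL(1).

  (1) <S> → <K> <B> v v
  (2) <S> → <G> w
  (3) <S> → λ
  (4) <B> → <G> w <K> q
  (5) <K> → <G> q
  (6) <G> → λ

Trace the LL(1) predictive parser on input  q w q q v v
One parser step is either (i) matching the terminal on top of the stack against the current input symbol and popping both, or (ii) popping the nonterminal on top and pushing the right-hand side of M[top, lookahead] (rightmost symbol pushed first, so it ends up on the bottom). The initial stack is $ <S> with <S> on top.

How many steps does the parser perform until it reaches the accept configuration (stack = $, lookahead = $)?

13

      Stack              Input          Action
   1  $ <S>              q w q q v v $  expand <S> → <K> <B> v v
   2  $ v v <B> <K>      q w q q v v $  expand <K> → <G> q
   3  $ v v <B> q <G>    q w q q v v $  expand <G> → λ
   4  $ v v <B> q        q w q q v v $  match q
   5  $ v v <B>          w q q v v $    expand <B> → <G> w <K> q
   6  $ v v q <K> w <G>  w q q v v $    expand <G> → λ
   7  $ v v q <K> w      w q q v v $    match w
   8  $ v v q <K>        q q v v $      expand <K> → <G> q
   9  $ v v q q <G>      q q v v $      expand <G> → λ
  10  $ v v q q          q q v v $      match q
  11  $ v v q            q v v $        match q
  12  $ v v              v v $          match v
  13  $ v                v $            match v
Accept reached after 13 steps.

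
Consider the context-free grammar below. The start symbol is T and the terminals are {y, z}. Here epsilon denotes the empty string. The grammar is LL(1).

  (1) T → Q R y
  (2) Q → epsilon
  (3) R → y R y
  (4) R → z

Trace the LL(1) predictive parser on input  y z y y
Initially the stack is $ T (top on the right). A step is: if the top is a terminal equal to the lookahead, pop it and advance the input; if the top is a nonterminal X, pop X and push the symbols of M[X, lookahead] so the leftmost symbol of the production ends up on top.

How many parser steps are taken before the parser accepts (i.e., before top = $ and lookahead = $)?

8

step 1: stack=$ T  input=y z y y $  — expand T → Q R y
step 2: stack=$ y R Q  input=y z y y $  — expand Q → epsilon
step 3: stack=$ y R  input=y z y y $  — expand R → y R y
step 4: stack=$ y y R y  input=y z y y $  — match y
step 5: stack=$ y y R  input=z y y $  — expand R → z
step 6: stack=$ y y z  input=z y y $  — match z
step 7: stack=$ y y  input=y y $  — match y
step 8: stack=$ y  input=y $  — match y
Accept reached after 8 steps.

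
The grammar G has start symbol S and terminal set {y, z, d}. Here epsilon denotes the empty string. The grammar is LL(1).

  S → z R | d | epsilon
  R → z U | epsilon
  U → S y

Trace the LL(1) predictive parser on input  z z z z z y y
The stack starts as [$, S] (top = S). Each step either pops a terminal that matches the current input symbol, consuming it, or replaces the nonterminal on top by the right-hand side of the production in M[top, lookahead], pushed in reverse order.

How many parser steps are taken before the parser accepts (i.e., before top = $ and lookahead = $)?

15

      Stack      Input            Action
   1  $ S        z z z z z y y $  expand S → z R
   2  $ R z      z z z z z y y $  match z
   3  $ R        z z z z y y $    expand R → z U
   4  $ U z      z z z z y y $    match z
   5  $ U        z z z y y $      expand U → S y
   6  $ y S      z z z y y $      expand S → z R
   7  $ y R z    z z z y y $      match z
   8  $ y R      z z y y $        expand R → z U
   9  $ y U z    z z y y $        match z
  10  $ y U      z y y $          expand U → S y
  11  $ y y S    z y y $          expand S → z R
  12  $ y y R z  z y y $          match z
  13  $ y y R    y y $            expand R → epsilon
  14  $ y y      y y $            match y
  15  $ y        y $              match y
Accept reached after 15 steps.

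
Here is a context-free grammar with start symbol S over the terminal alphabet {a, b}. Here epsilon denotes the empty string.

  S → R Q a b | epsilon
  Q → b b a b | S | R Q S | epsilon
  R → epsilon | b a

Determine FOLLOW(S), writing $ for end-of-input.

{$, a, b}

FIRST(R) = {epsilon, b}
FIRST(S) = {epsilon, a, b}  (via R Q a b)
FIRST(Q) = {epsilon, a, b}  (via S, R Q S)
FOLLOW(S) includes $ since S is the start symbol.
FOLLOW(Q): in S→R Q a b, Q is followed by a b with FIRST {a}; in Q→R Q S, Q is followed by S with FIRST {epsilon, a, b}; in Q→R Q S, the suffix after Q is nullable (adds nothing new). Thus FOLLOW(Q) = {a, b}.
FOLLOW(S): in Q→S, the suffix after S is empty, so FOLLOW(S) ⊇ FOLLOW(Q) = {a, b}; in Q→R Q S, the suffix after S is empty, so FOLLOW(S) ⊇ FOLLOW(Q) = {a, b}. Thus FOLLOW(S) = {$, a, b}.
FOLLOW(R): in S→R Q a b, R is followed by Q a b with FIRST {a, b}; in Q→R Q S, R is followed by Q S with FIRST {epsilon, a, b}; in Q→R Q S, the suffix after R is nullable, so FOLLOW(R) ⊇ FOLLOW(Q) = {a, b}. Thus FOLLOW(R) = {a, b}.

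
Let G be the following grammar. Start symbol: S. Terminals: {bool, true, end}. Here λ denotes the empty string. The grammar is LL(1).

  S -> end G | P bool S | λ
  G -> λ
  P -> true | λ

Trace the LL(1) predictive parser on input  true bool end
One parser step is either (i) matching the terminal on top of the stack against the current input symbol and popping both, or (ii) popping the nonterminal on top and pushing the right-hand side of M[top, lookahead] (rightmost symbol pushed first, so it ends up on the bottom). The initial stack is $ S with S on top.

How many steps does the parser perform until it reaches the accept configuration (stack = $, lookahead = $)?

step 1: stack=$ S  input=true bool end $  — expand S -> P bool S
step 2: stack=$ S bool P  input=true bool end $  — expand P -> true
step 3: stack=$ S bool true  input=true bool end $  — match true
step 4: stack=$ S bool  input=bool end $  — match bool
step 5: stack=$ S  input=end $  — expand S -> end G
step 6: stack=$ G end  input=end $  — match end
step 7: stack=$ G  input=$  — expand G -> λ
Accept reached after 7 steps.

7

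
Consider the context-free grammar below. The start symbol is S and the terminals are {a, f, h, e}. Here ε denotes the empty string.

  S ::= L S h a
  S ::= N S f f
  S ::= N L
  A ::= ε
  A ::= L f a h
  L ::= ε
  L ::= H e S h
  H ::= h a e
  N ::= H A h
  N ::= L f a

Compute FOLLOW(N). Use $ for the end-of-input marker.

{$, f, h}

FIRST(H): from H::=h a e we get {h}. So FIRST(H) = {h}.
FIRST(L): from L::=ε we get {ε}; from L::=H e S h we get {h}. So FIRST(L) = {ε, h}.
FIRST(A): from A::=ε we get {ε}; from A::=L f a h we get {f, h}. So FIRST(A) = {ε, f, h}.
FIRST(N): from N::=H A h we get {h}; from N::=L f a we get {f, h}. So FIRST(N) = {f, h}.
FIRST(S): from S::=L S h a we get {f, h}; from S::=N S f f we get {f, h}; from S::=N L we get {f, h}. So FIRST(S) = {f, h}.
FOLLOW(S) includes $ since S is the start symbol.
FOLLOW(S): in S::=L S h a, S is followed by h a with FIRST {h}; in S::=N S f f, S is followed by f f with FIRST {f}; in L::=H e S h, S is followed by h with FIRST {h}. Thus FOLLOW(S) = {$, f, h}.
FOLLOW(A): in N::=H A h, A is followed by h with FIRST {h}. Thus FOLLOW(A) = {h}.
FOLLOW(L): in S::=L S h a, L is followed by S h a with FIRST {f, h}; in S::=N L, the suffix after L is empty, so FOLLOW(L) ⊇ FOLLOW(S) = {$, f, h}; in A::=L f a h, L is followed by f a h with FIRST {f}; in N::=L f a, L is followed by f a with FIRST {f}. Thus FOLLOW(L) = {$, f, h}.
FOLLOW(H): in L::=H e S h, H is followed by e S h with FIRST {e}; in N::=H A h, H is followed by A h with FIRST {f, h}. Thus FOLLOW(H) = {e, f, h}.
FOLLOW(N): in S::=N S f f, N is followed by S f f with FIRST {f, h}; in S::=N L, N is followed by L with FIRST {ε, h}; in S::=N L, the suffix after N is nullable, so FOLLOW(N) ⊇ FOLLOW(S) = {$, f, h}. Thus FOLLOW(N) = {$, f, h}.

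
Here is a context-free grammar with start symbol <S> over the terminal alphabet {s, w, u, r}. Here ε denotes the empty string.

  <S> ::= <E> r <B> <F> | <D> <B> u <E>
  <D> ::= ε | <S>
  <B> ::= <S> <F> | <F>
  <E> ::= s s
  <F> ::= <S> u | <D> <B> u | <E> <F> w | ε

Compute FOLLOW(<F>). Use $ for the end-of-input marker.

FIRST(<E>): from <E>::=s s we get {s}. So FIRST(<E>) = {s}.
FIRST(<S>): from <S>::=<E> r <B> <F> we get {s}; from <S>::=<D> <B> u <E> we get {s, u}. So FIRST(<S>) = {s, u}.
FIRST(<D>): from <D>::=ε we get {ε}; from <D>::=<S> we get {s, u}. So FIRST(<D>) = {ε, s, u}.
FIRST(<B>): from <B>::=<S> <F> we get {s, u}; from <B>::=<F> we get {ε, s, u}. So FIRST(<B>) = {ε, s, u}.
FIRST(<F>): from <F>::=<S> u we get {s, u}; from <F>::=<D> <B> u we get {s, u}; from <F>::=<E> <F> w we get {s}; from <F>::=ε we get {ε}. So FIRST(<F>) = {ε, s, u}.
FOLLOW(<S>) includes $ since <S> is the start symbol.
FOLLOW(<D>): in <S>::=<D> <B> u <E>, <D> is followed by <B> u <E> with FIRST {s, u}; in <F>::=<D> <B> u, <D> is followed by <B> u with FIRST {s, u}. Thus FOLLOW(<D>) = {s, u}.
FOLLOW(<S>): in <D>::=<S>, the suffix after <S> is empty, so FOLLOW(<S>) ⊇ FOLLOW(<D>) = {s, u}; in <B>::=<S> <F>, <S> is followed by <F> with FIRST {ε, s, u}; in <B>::=<S> <F>, the suffix after <S> is nullable, so FOLLOW(<S>) ⊇ FOLLOW(<B>) = {$, s, u}; in <F>::=<S> u, <S> is followed by u with FIRST {u}. Thus FOLLOW(<S>) = {$, s, u}.
FOLLOW(<B>): in <S>::=<E> r <B> <F>, <B> is followed by <F> with FIRST {ε, s, u}; in <S>::=<E> r <B> <F>, the suffix after <B> is nullable, so FOLLOW(<B>) ⊇ FOLLOW(<S>) = {$, s, u}; in <S>::=<D> <B> u <E>, <B> is followed by u <E> with FIRST {u}; in <F>::=<D> <B> u, <B> is followed by u with FIRST {u}. Thus FOLLOW(<B>) = {$, s, u}.
FOLLOW(<E>): in <S>::=<E> r <B> <F>, <E> is followed by r <B> <F> with FIRST {r}; in <S>::=<D> <B> u <E>, the suffix after <E> is empty, so FOLLOW(<E>) ⊇ FOLLOW(<S>) = {$, s, u}; in <F>::=<E> <F> w, <E> is followed by <F> w with FIRST {s, u, w}. Thus FOLLOW(<E>) = {$, r, s, u, w}.
FOLLOW(<F>): in <S>::=<E> r <B> <F>, the suffix after <F> is empty, so FOLLOW(<F>) ⊇ FOLLOW(<S>) = {$, s, u}; in <B>::=<S> <F>, the suffix after <F> is empty, so FOLLOW(<F>) ⊇ FOLLOW(<B>) = {$, s, u}; in <B>::=<F>, the suffix after <F> is empty, so FOLLOW(<F>) ⊇ FOLLOW(<B>) = {$, s, u}; in <F>::=<E> <F> w, <F> is followed by w with FIRST {w}. Thus FOLLOW(<F>) = {$, s, u, w}.

{$, s, u, w}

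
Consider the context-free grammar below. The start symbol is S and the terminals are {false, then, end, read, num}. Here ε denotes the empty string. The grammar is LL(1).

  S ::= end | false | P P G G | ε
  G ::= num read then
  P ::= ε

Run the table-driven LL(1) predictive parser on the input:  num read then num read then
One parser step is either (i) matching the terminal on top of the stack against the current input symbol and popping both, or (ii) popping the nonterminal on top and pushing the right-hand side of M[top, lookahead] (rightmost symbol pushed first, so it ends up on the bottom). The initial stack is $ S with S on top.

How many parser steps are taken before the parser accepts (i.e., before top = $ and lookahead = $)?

11

      Stack              Input                          Action
   1  $ S                num read then num read then $  expand S ::= P P G G
   2  $ G G P P          num read then num read then $  expand P ::= ε
   3  $ G G P            num read then num read then $  expand P ::= ε
   4  $ G G              num read then num read then $  expand G ::= num read then
   5  $ G then read num  num read then num read then $  match num
   6  $ G then read      read then num read then $      match read
   7  $ G then           then num read then $           match then
   8  $ G                num read then $                expand G ::= num read then
   9  $ then read num    num read then $                match num
  10  $ then read        read then $                    match read
  11  $ then             then $                         match then
Accept reached after 11 steps.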